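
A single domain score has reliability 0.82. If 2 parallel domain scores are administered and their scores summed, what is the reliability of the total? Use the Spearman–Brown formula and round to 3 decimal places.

0.901

ρ_k = kρ / (1 + (k−1)ρ) = 2·0.82 / (1 + 1·0.82) = 1.640 / 1.820 = 0.901.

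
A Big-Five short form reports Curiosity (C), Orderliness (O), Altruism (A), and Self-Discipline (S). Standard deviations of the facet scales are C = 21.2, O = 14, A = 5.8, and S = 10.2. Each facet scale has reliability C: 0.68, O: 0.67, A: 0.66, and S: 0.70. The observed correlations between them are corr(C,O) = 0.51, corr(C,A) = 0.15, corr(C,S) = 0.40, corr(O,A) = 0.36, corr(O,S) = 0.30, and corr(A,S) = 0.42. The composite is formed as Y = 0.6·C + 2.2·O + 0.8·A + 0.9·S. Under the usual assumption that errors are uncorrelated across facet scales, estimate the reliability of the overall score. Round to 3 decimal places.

Var(Y) = 0.6²·21.2² + 2.2²·14² + 0.8²·5.8² + 0.9²·10.2² + 2·[1.32·21.2·14·0.51 + 0.48·21.2·5.8·0.15 + 0.54·21.2·10.2·0.40 + 1.76·14·5.8·0.36 + 1.98·14·10.2·0.30 + 0.72·5.8·10.2·0.42] = 1216.24 + 819.056 = 2035.3.
With uncorrelated errors the cross-covariances are all true-score covariance, so they carry over unchanged; only the diagonal terms shrink to ρᵢσᵢ².
True-score variance = [0.6²·21.2²·0.68 + 2.2²·14²·0.67 + 0.8²·5.8²·0.66 + 0.9²·10.2²·0.70] + 819.056 = 818.812 + 819.056 = 1637.87.
Reliability = 1637.87 / 2035.3 = 0.805.

0.805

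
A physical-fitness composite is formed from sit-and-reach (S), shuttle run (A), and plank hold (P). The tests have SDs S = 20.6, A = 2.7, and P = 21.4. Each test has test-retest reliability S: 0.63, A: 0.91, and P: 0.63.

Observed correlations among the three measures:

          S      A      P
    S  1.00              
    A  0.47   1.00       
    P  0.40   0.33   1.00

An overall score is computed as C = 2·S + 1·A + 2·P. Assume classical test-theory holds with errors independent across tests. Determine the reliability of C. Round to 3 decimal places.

0.745

Var(C) = 2²·20.6² + 2.7² + 2²·21.4² + 2·[2·20.6·2.7·0.47 + 4·20.6·21.4·0.40 + 2·2.7·21.4·0.33] = 3536.57 + 1591.52 = 5128.09.
Under uncorrelated errors the observed covariances equal the true-score covariances, so only the own-variance terms attenuate.
True-score variance = [2²·20.6²·0.63 + 2.7²·0.91 + 2²·21.4²·0.63] + 1591.52 = 2230.08 + 1591.52 = 3821.6.
Reliability = 3821.6 / 5128.09 = 0.745.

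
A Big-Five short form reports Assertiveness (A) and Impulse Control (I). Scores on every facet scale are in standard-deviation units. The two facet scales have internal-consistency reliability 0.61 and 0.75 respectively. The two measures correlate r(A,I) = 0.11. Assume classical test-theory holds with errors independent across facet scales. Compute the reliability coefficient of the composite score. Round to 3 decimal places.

Var(A+I) = 2 + 2·[0.11] = 2 + 0.22 = 2.22.
Because errors are independent across components, Cov(Tᵢ,Tⱼ) = Cov(Xᵢ,Xⱼ); the off-diagonal part of the true-score variance is the same as above.
True-score variance = [0.61 + 0.75] + 0.22 = 1.36 + 0.22 = 1.58.
Reliability = 1.58 / 2.22 = 0.712.

0.712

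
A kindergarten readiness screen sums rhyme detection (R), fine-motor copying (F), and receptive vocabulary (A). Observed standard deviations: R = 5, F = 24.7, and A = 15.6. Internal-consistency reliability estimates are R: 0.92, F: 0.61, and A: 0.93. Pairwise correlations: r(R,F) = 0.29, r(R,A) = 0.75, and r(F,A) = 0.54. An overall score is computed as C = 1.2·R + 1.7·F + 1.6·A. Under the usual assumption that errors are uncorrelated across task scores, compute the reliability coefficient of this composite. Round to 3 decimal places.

Var(C) = 1.2²·5² + 1.7²·24.7² + 1.6²·15.6² + 2·[2.04·5·24.7·0.29 + 1.92·5·15.6·0.75 + 2.72·24.7·15.6·0.54] = 2422.16 + 1502.68 = 3924.84.
With uncorrelated errors the cross-covariances are all true-score covariance, so they carry over unchanged; only the diagonal terms shrink to ρᵢσᵢ².
True-score variance = [1.2²·5²·0.92 + 1.7²·24.7²·0.61 + 1.6²·15.6²·0.93] + 1502.68 = 1688.04 + 1502.68 = 3190.72.
Reliability = 3190.72 / 3924.84 = 0.813.

0.813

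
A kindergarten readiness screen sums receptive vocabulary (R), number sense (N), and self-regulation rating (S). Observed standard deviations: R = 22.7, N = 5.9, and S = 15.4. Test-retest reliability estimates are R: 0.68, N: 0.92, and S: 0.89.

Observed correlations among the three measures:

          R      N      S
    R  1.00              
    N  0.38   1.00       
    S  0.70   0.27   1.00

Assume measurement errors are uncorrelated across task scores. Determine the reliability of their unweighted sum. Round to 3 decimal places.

Var(R+N+S) = 22.7² + 5.9² + 15.4² + 2·[22.7·5.9·0.38 + 22.7·15.4·0.70 + 5.9·15.4·0.27] = 787.26 + 640.263 = 1427.52.
Because errors are independent across components, Cov(Tᵢ,Tⱼ) = Cov(Xᵢ,Xⱼ); the off-diagonal part of the true-score variance is the same as above.
True-score variance = [22.7²·0.68 + 5.9²·0.92 + 15.4²·0.89] + 640.263 = 593.495 + 640.263 = 1233.76.
Reliability = 1233.76 / 1427.52 = 0.864.

0.864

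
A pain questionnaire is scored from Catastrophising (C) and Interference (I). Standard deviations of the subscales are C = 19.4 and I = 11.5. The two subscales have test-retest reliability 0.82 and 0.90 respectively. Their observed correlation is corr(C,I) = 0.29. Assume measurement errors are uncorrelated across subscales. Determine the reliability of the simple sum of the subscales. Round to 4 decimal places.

Var(C+I) = 19.4² + 11.5² + 2·[19.4·11.5·0.29] = 508.61 + 129.398 = 638.008.
Under uncorrelated errors the observed covariances equal the true-score covariances, so only the own-variance terms attenuate.
True-score variance = [19.4²·0.82 + 11.5²·0.90] + 129.398 = 427.64 + 129.398 = 557.038.
Reliability = 557.038 / 638.008 = 0.8731.

0.8731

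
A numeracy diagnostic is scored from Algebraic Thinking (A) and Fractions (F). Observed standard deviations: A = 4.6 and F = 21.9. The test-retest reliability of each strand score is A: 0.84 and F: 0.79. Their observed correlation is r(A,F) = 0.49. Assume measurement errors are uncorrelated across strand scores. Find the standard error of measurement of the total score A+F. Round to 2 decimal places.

Var(total) = 500.77 + 98.7252 = 599.495.
True-score variance = 396.666 + 98.7252 = 495.391, so reliability = 0.8263.
Error variance = 599.495 − 495.391 = 104.104; SEM = √104.104 = 10.20.

10.20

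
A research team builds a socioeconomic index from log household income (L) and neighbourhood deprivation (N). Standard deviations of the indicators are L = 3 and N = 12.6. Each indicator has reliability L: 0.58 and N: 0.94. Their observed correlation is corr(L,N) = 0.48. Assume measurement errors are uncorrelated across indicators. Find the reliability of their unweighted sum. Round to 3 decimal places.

Var(L+N) = 3² + 12.6² + 2·[3·12.6·0.48] = 167.76 + 36.288 = 204.048.
With uncorrelated errors the cross-covariances are all true-score covariance, so they carry over unchanged; only the diagonal terms shrink to ρᵢσᵢ².
True-score variance = [3²·0.58 + 12.6²·0.94] + 36.288 = 154.454 + 36.288 = 190.742.
Reliability = 190.742 / 204.048 = 0.935.

0.935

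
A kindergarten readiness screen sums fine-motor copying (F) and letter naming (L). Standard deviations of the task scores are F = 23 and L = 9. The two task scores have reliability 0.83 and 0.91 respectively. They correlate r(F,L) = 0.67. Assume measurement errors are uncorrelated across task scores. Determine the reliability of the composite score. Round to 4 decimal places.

Var(F+L) = 23² + 9² + 2·[23·9·0.67] = 610 + 277.38 = 887.38.
Under uncorrelated errors the observed covariances equal the true-score covariances, so only the own-variance terms attenuate.
True-score variance = [23²·0.83 + 9²·0.91] + 277.38 = 512.78 + 277.38 = 790.16.
Reliability = 790.16 / 887.38 = 0.8904.

0.8904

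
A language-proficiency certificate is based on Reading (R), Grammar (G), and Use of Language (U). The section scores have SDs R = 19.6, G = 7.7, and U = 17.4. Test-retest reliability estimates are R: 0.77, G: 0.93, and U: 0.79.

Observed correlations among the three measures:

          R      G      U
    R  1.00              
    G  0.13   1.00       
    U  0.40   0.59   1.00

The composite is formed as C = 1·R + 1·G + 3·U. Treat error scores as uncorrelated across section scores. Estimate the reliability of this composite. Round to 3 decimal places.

Var(C) = 19.6² + 7.7² + 3²·17.4² + 2·[19.6·7.7·0.13 + 3·19.6·17.4·0.40 + 3·7.7·17.4·0.59] = 3168.29 + 1332.02 = 4500.31.
Because errors are independent across components, Cov(Tᵢ,Tⱼ) = Cov(Xᵢ,Xⱼ); the off-diagonal part of the true-score variance is the same as above.
True-score variance = [19.6²·0.77 + 7.7²·0.93 + 3²·17.4²·0.79] + 1332.02 = 2503.57 + 1332.02 = 3835.59.
Reliability = 3835.59 / 4500.31 = 0.852.

0.852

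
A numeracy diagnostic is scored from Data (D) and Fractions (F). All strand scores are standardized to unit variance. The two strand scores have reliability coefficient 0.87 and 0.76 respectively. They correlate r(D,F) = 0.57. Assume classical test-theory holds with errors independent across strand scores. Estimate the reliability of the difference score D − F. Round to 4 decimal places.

Var(D−F) = 1 + 1 − 2·0.57 = 2 − 1.14 = 0.86.
With uncorrelated errors the cross-covariances are all true-score covariance, so they carry over unchanged; only the diagonal terms shrink to ρᵢσᵢ².
True-score variance = [0.87 + 0.76] − 1.14 = 1.63 − 1.14 = 0.49.
Reliability = 0.49 / 0.86 = 0.5698.

0.5698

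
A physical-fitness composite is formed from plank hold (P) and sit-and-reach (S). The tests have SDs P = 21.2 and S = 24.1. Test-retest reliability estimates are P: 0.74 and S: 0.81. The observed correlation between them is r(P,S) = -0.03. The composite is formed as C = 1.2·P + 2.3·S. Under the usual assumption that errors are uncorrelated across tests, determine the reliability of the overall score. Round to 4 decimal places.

Var(C) = 1.2²·21.2² + 2.3²·24.1² + 2·[2.76·21.2·24.1·(-0.03)] = 3719.68 − 84.6084 = 3635.07.
Because errors are independent across components, Cov(Tᵢ,Tⱼ) = Cov(Xᵢ,Xⱼ); the off-diagonal part of the true-score variance is the same as above.
True-score variance = [1.2²·21.2²·0.74 + 2.3²·24.1²·0.81] − 84.6084 = 2967.64 − 84.6084 = 2883.03.
Reliability = 2883.03 / 3635.07 = 0.7931.

0.7931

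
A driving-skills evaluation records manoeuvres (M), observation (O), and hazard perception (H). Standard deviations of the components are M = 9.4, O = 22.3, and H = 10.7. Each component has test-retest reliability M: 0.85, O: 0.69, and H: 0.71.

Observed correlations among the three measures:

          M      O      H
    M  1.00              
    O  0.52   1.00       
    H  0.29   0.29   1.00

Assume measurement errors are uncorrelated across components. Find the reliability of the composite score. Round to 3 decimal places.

Var(M+O+H) = 9.4² + 22.3² + 10.7² + 2·[9.4·22.3·0.52 + 9.4·10.7·0.29 + 22.3·10.7·0.29] = 700.14 + 414.735 = 1114.88.
With uncorrelated errors the cross-covariances are all true-score covariance, so they carry over unchanged; only the diagonal terms shrink to ρᵢσᵢ².
True-score variance = [9.4²·0.85 + 22.3²·0.69 + 10.7²·0.71] + 414.735 = 499.524 + 414.735 = 914.259.
Reliability = 914.259 / 1114.88 = 0.820.

0.820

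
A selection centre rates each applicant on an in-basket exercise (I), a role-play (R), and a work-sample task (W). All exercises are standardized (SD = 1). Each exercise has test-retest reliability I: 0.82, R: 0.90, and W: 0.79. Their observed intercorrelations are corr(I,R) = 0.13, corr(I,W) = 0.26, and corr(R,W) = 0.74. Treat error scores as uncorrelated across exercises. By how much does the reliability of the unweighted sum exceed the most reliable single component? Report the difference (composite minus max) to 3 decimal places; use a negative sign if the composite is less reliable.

0.007

Var(sum) = 3 + 2.26 = 5.26; true-score variance = 2.51 + 2.26 = 4.77; composite reliability = 0.9068.
Max component reliability = 0.9000.
Difference = 0.9068 − 0.9000 = 0.007.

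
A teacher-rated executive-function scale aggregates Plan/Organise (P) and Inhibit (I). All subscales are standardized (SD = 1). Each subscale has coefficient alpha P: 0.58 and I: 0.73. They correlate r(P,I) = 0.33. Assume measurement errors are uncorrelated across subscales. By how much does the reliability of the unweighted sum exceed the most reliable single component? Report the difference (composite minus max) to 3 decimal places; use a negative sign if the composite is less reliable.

Var(sum) = 2 + 0.66 = 2.66; true-score variance = 1.31 + 0.66 = 1.97; composite reliability = 0.7406.
Max component reliability = 0.7300.
Difference = 0.7406 − 0.7300 = 0.011.

0.011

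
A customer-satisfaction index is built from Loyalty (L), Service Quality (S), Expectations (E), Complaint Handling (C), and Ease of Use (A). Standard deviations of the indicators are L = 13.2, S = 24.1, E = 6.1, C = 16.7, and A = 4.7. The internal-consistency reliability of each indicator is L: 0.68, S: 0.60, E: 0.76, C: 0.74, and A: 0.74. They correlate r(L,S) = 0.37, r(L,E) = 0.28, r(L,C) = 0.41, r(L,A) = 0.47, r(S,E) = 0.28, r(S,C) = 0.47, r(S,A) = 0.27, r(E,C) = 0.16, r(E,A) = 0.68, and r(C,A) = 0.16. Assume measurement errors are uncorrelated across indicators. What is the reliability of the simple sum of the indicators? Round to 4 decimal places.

Var(L+S+E+C+A) = 13.2² + 24.1² + 6.1² + 16.7² + 4.7² + 2·[13.2·24.1·0.37 + 13.2·6.1·0.28 + 13.2·16.7·0.41 + 13.2·4.7·0.47 + 24.1·6.1·0.28 + 24.1·16.7·0.47 + 24.1·4.7·0.27 + 6.1·16.7·0.16 + 6.1·4.7·0.68 + 16.7·4.7·0.16] = 1093.24 + 1138.1 = 2231.34.
Under uncorrelated errors the observed covariances equal the true-score covariances, so only the own-variance terms attenuate.
True-score variance = [13.2²·0.68 + 24.1²·0.60 + 6.1²·0.76 + 16.7²·0.74 + 4.7²·0.74] + 1138.1 = 717.974 + 1138.1 = 1856.07.
Reliability = 1856.07 / 2231.34 = 0.8318.

0.8318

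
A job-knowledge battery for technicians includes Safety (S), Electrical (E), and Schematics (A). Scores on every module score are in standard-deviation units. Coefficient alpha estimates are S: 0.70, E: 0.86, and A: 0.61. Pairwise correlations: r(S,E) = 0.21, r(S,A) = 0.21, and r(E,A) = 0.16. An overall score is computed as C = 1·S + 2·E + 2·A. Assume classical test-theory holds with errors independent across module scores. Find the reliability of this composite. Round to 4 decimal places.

0.7977

Var(C) = 1 + 2² + 2² + 2·[2·0.21 + 2·0.21 + 4·0.16] = 9 + 2.96 = 11.96.
With uncorrelated errors the cross-covariances are all true-score covariance, so they carry over unchanged; only the diagonal terms shrink to ρᵢσᵢ².
True-score variance = [0.70 + 2²·0.86 + 2²·0.61] + 2.96 = 6.58 + 2.96 = 9.54.
Reliability = 9.54 / 11.96 = 0.7977.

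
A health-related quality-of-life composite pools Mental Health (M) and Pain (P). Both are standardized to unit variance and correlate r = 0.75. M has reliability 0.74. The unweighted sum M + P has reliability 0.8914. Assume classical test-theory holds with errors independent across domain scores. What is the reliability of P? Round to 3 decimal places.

0.880

Var(M+P) = 2 + 2·0.75 = 3.500.
True-score variance = ρ_M + ρ_P + 2·0.75, so 0.8914 = (0.74 + ρ_P + 1.50) / 3.500.
ρ_P = 0.8914·3.500 − 0.74 − 1.50 = 0.880.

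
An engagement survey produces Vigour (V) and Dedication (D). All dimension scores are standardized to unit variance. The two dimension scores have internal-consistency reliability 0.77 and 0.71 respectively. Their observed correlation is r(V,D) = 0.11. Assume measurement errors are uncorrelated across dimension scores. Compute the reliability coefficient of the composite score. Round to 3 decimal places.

0.766

Var(V+D) = 2 + 2·[0.11] = 2 + 0.22 = 2.22.
Because errors are independent across components, Cov(Tᵢ,Tⱼ) = Cov(Xᵢ,Xⱼ); the off-diagonal part of the true-score variance is the same as above.
True-score variance = [0.77 + 0.71] + 0.22 = 1.48 + 0.22 = 1.7.
Reliability = 1.7 / 2.22 = 0.766.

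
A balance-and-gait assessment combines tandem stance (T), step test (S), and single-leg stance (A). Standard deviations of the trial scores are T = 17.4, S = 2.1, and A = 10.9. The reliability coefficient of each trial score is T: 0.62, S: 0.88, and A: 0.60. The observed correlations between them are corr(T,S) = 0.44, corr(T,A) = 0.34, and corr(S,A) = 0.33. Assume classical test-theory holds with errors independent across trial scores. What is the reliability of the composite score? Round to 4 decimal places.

Var(T+S+A) = 17.4² + 2.1² + 10.9² + 2·[17.4·2.1·0.44 + 17.4·10.9·0.34 + 2.1·10.9·0.33] = 425.98 + 176.231 = 602.211.
Under uncorrelated errors the observed covariances equal the true-score covariances, so only the own-variance terms attenuate.
True-score variance = [17.4²·0.62 + 2.1²·0.88 + 10.9²·0.60] + 176.231 = 262.878 + 176.231 = 439.109.
Reliability = 439.109 / 602.211 = 0.7292.

0.7292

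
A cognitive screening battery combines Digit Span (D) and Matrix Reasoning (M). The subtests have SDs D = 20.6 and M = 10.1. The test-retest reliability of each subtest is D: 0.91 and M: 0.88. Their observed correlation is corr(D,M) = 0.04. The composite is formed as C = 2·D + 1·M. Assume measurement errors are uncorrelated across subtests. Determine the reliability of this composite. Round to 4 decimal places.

0.9100

Var(C) = 2²·20.6² + 10.1² + 2·[2·20.6·10.1·0.04] = 1799.45 + 33.2896 = 1832.74.
Under uncorrelated errors the observed covariances equal the true-score covariances, so only the own-variance terms attenuate.
True-score variance = [2²·20.6²·0.91 + 10.1²·0.88] + 33.2896 = 1634.44 + 33.2896 = 1667.73.
Reliability = 1667.73 / 1832.74 = 0.9100.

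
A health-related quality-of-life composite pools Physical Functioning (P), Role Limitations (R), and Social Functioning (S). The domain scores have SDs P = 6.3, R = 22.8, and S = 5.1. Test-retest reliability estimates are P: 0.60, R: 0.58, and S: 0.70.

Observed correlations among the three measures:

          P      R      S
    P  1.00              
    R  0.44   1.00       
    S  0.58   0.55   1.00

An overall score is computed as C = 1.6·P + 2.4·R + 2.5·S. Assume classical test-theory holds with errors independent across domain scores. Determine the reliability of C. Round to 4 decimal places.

0.7110

Var(C) = 1.6²·6.3² + 2.4²·22.8² + 2.5²·5.1² + 2·[3.84·6.3·22.8·0.44 + 4·6.3·5.1·0.58 + 6·22.8·5.1·0.55] = 3258.45 + 1401.92 = 4660.37.
Under uncorrelated errors the observed covariances equal the true-score covariances, so only the own-variance terms attenuate.
True-score variance = [1.6²·6.3²·0.60 + 2.4²·22.8²·0.58 + 2.5²·5.1²·0.70] + 1401.92 = 1911.44 + 1401.92 = 3313.36.
Reliability = 3313.36 / 4660.37 = 0.7110.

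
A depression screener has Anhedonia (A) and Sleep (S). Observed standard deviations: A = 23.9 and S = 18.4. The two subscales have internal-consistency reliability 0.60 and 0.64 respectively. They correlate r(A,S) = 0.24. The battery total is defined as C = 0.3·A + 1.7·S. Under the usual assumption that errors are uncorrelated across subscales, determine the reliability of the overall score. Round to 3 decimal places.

Var(C) = 0.3²·23.9² + 1.7²·18.4² + 2·[0.51·23.9·18.4·0.24] = 1029.85 + 107.653 = 1137.5.
Because errors are independent across components, Cov(Tᵢ,Tⱼ) = Cov(Xᵢ,Xⱼ); the off-diagonal part of the true-score variance is the same as above.
True-score variance = [0.3²·23.9²·0.60 + 1.7²·18.4²·0.64] + 107.653 = 657.046 + 107.653 = 764.699.
Reliability = 764.699 / 1137.5 = 0.672.

0.672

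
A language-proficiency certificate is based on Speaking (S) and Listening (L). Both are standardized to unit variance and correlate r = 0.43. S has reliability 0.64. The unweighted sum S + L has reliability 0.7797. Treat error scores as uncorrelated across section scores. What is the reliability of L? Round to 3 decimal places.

0.730

Var(S+L) = 2 + 2·0.43 = 2.860.
True-score variance = ρ_S + ρ_L + 2·0.43, so 0.7797 = (0.64 + ρ_L + 0.86) / 2.860.
ρ_L = 0.7797·2.860 − 0.64 − 0.86 = 0.730.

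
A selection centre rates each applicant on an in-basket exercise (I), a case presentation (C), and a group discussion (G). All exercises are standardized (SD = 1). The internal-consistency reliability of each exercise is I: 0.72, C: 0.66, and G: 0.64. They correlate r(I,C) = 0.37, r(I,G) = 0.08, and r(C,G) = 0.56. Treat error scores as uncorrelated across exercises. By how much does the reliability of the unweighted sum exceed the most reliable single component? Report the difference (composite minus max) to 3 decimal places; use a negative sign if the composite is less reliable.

Var(sum) = 3 + 2.02 = 5.02; true-score variance = 2.02 + 2.02 = 4.04; composite reliability = 0.8048.
Max component reliability = 0.7200.
Difference = 0.8048 − 0.7200 = 0.085.

0.085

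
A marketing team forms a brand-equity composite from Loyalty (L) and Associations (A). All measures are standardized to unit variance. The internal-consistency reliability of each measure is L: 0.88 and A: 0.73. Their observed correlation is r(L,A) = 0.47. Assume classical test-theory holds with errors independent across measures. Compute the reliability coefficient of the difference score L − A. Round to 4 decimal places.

Var(L−A) = 1 + 1 − 2·0.47 = 2 − 0.94 = 1.06.
Because errors are independent across components, Cov(Tᵢ,Tⱼ) = Cov(Xᵢ,Xⱼ); the off-diagonal part of the true-score variance is the same as above.
True-score variance = [0.88 + 0.73] − 0.94 = 1.61 − 0.94 = 0.67.
Reliability = 0.67 / 1.06 = 0.6321.

0.6321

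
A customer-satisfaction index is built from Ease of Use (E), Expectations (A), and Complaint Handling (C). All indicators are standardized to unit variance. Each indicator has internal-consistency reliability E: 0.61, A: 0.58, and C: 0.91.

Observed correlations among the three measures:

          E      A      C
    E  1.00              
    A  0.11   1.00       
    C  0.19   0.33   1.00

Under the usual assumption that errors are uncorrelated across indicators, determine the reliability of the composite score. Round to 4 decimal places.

0.7887

Var(E+A+C) = 3 + 2·[0.11 + 0.19 + 0.33] = 3 + 1.26 = 4.26.
With uncorrelated errors the cross-covariances are all true-score covariance, so they carry over unchanged; only the diagonal terms shrink to ρᵢσᵢ².
True-score variance = [0.61 + 0.58 + 0.91] + 1.26 = 2.1 + 1.26 = 3.36.
Reliability = 3.36 / 4.26 = 0.7887.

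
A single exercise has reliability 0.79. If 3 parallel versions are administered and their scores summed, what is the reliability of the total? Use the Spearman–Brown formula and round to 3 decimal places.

ρ_k = kρ / (1 + (k−1)ρ) = 3·0.79 / (1 + 2·0.79) = 2.370 / 2.580 = 0.919.

0.919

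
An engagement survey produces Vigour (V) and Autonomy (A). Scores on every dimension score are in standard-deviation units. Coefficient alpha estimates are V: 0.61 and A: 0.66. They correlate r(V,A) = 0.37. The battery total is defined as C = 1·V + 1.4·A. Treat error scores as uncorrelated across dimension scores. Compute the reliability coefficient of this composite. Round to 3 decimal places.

Var(C) = 1 + 1.4² + 2·[1.4·0.37] = 2.96 + 1.036 = 3.996.
Under uncorrelated errors the observed covariances equal the true-score covariances, so only the own-variance terms attenuate.
True-score variance = [0.61 + 1.4²·0.66] + 1.036 = 1.9036 + 1.036 = 2.9396.
Reliability = 2.9396 / 3.996 = 0.736.

0.736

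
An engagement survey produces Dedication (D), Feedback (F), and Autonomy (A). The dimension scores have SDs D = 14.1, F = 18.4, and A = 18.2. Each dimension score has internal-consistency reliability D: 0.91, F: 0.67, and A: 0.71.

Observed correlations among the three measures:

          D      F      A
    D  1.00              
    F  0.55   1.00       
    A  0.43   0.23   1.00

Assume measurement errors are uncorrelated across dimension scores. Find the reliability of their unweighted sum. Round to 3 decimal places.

0.852

Var(D+F+A) = 14.1² + 18.4² + 18.2² + 2·[14.1·18.4·0.55 + 14.1·18.2·0.43 + 18.4·18.2·0.23] = 868.61 + 660.122 = 1528.73.
Because errors are independent across components, Cov(Tᵢ,Tⱼ) = Cov(Xᵢ,Xⱼ); the off-diagonal part of the true-score variance is the same as above.
True-score variance = [14.1²·0.91 + 18.4²·0.67 + 18.2²·0.71] + 660.122 = 642.933 + 660.122 = 1303.05.
Reliability = 1303.05 / 1528.73 = 0.852.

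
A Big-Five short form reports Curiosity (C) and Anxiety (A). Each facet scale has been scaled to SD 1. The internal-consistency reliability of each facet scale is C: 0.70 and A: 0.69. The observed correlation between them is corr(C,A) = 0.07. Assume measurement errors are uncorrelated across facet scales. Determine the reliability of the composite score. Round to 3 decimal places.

Var(C+A) = 2 + 2·[0.07] = 2 + 0.14 = 2.14.
Under uncorrelated errors the observed covariances equal the true-score covariances, so only the own-variance terms attenuate.
True-score variance = [0.70 + 0.69] + 0.14 = 1.39 + 0.14 = 1.53.
Reliability = 1.53 / 2.14 = 0.715.

0.715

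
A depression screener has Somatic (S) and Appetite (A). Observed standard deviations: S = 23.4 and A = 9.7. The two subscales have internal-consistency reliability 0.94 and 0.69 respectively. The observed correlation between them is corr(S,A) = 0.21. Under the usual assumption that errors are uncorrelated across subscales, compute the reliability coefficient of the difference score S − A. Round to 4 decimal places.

Var(S−A) = 23.4² + 9.7² − 2·23.4·9.7·0.21 = 641.65 − 95.3316 = 546.318.
Under uncorrelated errors the observed covariances equal the true-score covariances, so only the own-variance terms attenuate.
True-score variance = [23.4²·0.94 + 9.7²·0.69] − 95.3316 = 579.628 − 95.3316 = 484.297.
Reliability = 484.297 / 546.318 = 0.8865.

0.8865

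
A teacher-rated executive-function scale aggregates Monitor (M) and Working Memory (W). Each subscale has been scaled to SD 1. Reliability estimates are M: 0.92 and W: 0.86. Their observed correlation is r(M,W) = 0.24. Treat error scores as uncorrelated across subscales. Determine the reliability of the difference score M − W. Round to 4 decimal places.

0.8553

Var(M−W) = 1 + 1 − 2·0.24 = 2 − 0.48 = 1.52.
With uncorrelated errors the cross-covariances are all true-score covariance, so they carry over unchanged; only the diagonal terms shrink to ρᵢσᵢ².
True-score variance = [0.92 + 0.86] − 0.48 = 1.78 − 0.48 = 1.3.
Reliability = 1.3 / 1.52 = 0.8553.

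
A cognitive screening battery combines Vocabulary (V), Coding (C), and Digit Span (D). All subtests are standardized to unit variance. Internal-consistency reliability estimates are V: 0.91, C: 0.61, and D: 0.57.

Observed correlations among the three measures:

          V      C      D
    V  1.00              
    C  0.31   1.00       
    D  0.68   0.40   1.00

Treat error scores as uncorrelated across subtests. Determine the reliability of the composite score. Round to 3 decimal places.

Var(V+C+D) = 3 + 2·[0.31 + 0.68 + 0.40] = 3 + 2.78 = 5.78.
Under uncorrelated errors the observed covariances equal the true-score covariances, so only the own-variance terms attenuate.
True-score variance = [0.91 + 0.61 + 0.57] + 2.78 = 2.09 + 2.78 = 4.87.
Reliability = 4.87 / 5.78 = 0.843.

0.843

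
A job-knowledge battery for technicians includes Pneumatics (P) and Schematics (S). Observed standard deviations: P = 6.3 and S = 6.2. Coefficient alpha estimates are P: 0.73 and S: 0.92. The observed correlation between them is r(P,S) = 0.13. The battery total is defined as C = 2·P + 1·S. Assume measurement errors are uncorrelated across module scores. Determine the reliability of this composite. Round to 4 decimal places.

0.7888

Var(C) = 2²·6.3² + 6.2² + 2·[2·6.3·6.2·0.13] = 197.2 + 20.3112 = 217.511.
Under uncorrelated errors the observed covariances equal the true-score covariances, so only the own-variance terms attenuate.
True-score variance = [2²·6.3²·0.73 + 6.2²·0.92] + 20.3112 = 151.26 + 20.3112 = 171.571.
Reliability = 171.571 / 217.511 = 0.7888.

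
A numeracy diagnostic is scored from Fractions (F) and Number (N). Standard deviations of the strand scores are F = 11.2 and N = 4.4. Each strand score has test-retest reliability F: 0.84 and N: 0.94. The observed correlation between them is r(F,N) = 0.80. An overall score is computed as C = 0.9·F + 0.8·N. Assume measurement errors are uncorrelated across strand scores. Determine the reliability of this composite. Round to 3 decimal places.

Var(C) = 0.9²·11.2² + 0.8²·4.4² + 2·[0.72·11.2·4.4·0.80] = 113.997 + 56.7706 = 170.767.
Under uncorrelated errors the observed covariances equal the true-score covariances, so only the own-variance terms attenuate.
True-score variance = [0.9²·11.2²·0.84 + 0.8²·4.4²·0.94] + 56.7706 = 96.9964 + 56.7706 = 153.767.
Reliability = 153.767 / 170.767 = 0.900.

0.900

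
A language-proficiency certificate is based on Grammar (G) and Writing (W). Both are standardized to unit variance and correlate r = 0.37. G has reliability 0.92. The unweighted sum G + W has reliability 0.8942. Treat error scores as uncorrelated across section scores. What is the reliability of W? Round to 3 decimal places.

0.790

Var(G+W) = 2 + 2·0.37 = 2.740.
True-score variance = ρ_G + ρ_W + 2·0.37, so 0.8942 = (0.92 + ρ_W + 0.74) / 2.740.
ρ_W = 0.8942·2.740 − 0.92 − 0.74 = 0.790.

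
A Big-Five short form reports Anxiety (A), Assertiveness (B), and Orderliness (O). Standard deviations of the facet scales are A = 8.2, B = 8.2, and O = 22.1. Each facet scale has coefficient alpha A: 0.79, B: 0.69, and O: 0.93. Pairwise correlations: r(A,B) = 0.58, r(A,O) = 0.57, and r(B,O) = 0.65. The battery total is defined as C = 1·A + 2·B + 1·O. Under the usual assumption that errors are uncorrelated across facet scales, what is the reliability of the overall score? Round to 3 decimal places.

Var(C) = 8.2² + 2²·8.2² + 22.1² + 2·[2·8.2·8.2·0.58 + 8.2·22.1·0.57 + 2·8.2·22.1·0.65] = 824.61 + 833.76 = 1658.37.
With uncorrelated errors the cross-covariances are all true-score covariance, so they carry over unchanged; only the diagonal terms shrink to ρᵢσᵢ².
True-score variance = [8.2²·0.79 + 2²·8.2²·0.69 + 22.1²·0.93] + 833.76 = 692.923 + 833.76 = 1526.68.
Reliability = 1526.68 / 1658.37 = 0.921.

0.921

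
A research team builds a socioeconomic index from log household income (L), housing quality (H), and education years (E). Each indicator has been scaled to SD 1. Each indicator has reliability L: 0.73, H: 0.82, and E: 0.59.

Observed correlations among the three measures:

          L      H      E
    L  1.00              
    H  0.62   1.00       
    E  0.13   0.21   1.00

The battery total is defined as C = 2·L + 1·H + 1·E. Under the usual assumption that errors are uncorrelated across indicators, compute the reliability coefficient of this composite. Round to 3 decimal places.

Var(C) = 2² + 1 + 1 + 2·[2·0.62 + 2·0.13 + 0.21] = 6 + 3.42 = 9.42.
With uncorrelated errors the cross-covariances are all true-score covariance, so they carry over unchanged; only the diagonal terms shrink to ρᵢσᵢ².
True-score variance = [2²·0.73 + 0.82 + 0.59] + 3.42 = 4.33 + 3.42 = 7.75.
Reliability = 7.75 / 9.42 = 0.823.

0.823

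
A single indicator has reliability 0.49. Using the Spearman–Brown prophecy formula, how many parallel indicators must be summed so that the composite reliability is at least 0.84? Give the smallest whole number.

6

k ≥ ρ*(1−ρ₁)/(ρ₁(1−ρ*)) = 0.84·0.51 / (0.49·0.16) = 5.464.
Smallest integer k = 6.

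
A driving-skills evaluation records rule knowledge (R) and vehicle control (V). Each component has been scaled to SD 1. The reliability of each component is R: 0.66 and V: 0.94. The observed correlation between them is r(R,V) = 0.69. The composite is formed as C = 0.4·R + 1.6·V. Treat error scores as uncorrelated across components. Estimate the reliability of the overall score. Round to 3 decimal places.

0.942

Var(C) = 0.4² + 1.6² + 2·[0.64·0.69] = 2.72 + 0.8832 = 3.6032.
With uncorrelated errors the cross-covariances are all true-score covariance, so they carry over unchanged; only the diagonal terms shrink to ρᵢσᵢ².
True-score variance = [0.4²·0.66 + 1.6²·0.94] + 0.8832 = 2.512 + 0.8832 = 3.3952.
Reliability = 3.3952 / 3.6032 = 0.942.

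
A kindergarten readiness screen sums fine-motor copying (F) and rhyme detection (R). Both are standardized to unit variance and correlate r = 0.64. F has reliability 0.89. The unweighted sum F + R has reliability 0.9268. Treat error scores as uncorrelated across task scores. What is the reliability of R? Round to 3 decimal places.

0.870

Var(F+R) = 2 + 2·0.64 = 3.280.
True-score variance = ρ_F + ρ_R + 2·0.64, so 0.9268 = (0.89 + ρ_R + 1.28) / 3.280.
ρ_R = 0.9268·3.280 − 0.89 − 1.28 = 0.870.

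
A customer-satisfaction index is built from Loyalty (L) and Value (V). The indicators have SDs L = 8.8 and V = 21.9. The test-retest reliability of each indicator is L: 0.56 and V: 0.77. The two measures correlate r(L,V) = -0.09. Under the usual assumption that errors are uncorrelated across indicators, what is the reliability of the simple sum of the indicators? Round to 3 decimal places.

0.724

Var(L+V) = 8.8² + 21.9² + 2·[8.8·21.9·(-0.09)] = 557.05 − 34.6896 = 522.36.
Under uncorrelated errors the observed covariances equal the true-score covariances, so only the own-variance terms attenuate.
True-score variance = [8.8²·0.56 + 21.9²·0.77] − 34.6896 = 412.666 − 34.6896 = 377.976.
Reliability = 377.976 / 522.36 = 0.724.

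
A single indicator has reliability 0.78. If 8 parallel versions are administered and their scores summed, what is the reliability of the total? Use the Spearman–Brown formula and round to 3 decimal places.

0.966

ρ_k = kρ / (1 + (k−1)ρ) = 8·0.78 / (1 + 7·0.78) = 6.240 / 6.460 = 0.966.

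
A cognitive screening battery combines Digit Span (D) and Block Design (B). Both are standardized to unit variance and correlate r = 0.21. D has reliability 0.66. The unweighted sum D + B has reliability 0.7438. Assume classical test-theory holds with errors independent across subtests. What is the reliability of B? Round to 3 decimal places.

0.720

Var(D+B) = 2 + 2·0.21 = 2.420.
True-score variance = ρ_D + ρ_B + 2·0.21, so 0.7438 = (0.66 + ρ_B + 0.42) / 2.420.
ρ_B = 0.7438·2.420 − 0.66 − 0.42 = 0.720.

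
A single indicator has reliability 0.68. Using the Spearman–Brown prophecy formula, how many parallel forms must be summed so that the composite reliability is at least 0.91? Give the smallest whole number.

k ≥ ρ*(1−ρ₁)/(ρ₁(1−ρ*)) = 0.91·0.32 / (0.68·0.09) = 4.758.
Smallest integer k = 5.

5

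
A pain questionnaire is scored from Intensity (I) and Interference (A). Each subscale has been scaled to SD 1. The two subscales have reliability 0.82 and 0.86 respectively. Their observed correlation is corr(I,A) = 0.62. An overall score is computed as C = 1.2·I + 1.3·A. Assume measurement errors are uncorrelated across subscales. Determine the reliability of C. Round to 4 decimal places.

0.9021

Var(C) = 1.2² + 1.3² + 2·[1.56·0.62] = 3.13 + 1.9344 = 5.0644.
Because errors are independent across components, Cov(Tᵢ,Tⱼ) = Cov(Xᵢ,Xⱼ); the off-diagonal part of the true-score variance is the same as above.
True-score variance = [1.2²·0.82 + 1.3²·0.86] + 1.9344 = 2.6342 + 1.9344 = 4.5686.
Reliability = 4.5686 / 5.0644 = 0.9021.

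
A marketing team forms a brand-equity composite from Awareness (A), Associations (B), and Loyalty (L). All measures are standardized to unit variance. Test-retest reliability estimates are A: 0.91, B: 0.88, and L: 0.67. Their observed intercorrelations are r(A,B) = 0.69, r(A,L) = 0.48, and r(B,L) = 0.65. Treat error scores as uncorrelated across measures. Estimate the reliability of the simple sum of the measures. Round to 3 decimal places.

0.919

Var(A+B+L) = 3 + 2·[0.69 + 0.48 + 0.65] = 3 + 3.64 = 6.64.
Under uncorrelated errors the observed covariances equal the true-score covariances, so only the own-variance terms attenuate.
True-score variance = [0.91 + 0.88 + 0.67] + 3.64 = 2.46 + 3.64 = 6.1.
Reliability = 6.1 / 6.64 = 0.919.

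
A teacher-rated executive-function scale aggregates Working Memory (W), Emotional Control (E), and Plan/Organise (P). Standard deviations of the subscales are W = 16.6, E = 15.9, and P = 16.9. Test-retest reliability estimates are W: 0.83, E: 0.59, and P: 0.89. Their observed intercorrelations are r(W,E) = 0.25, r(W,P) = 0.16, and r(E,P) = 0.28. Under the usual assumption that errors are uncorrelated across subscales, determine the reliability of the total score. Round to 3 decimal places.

Var(W+E+P) = 16.6² + 15.9² + 16.9² + 2·[16.6·15.9·0.25 + 16.6·16.9·0.16 + 15.9·16.9·0.28] = 813.98 + 372.22 = 1186.2.
Because errors are independent across components, Cov(Tᵢ,Tⱼ) = Cov(Xᵢ,Xⱼ); the off-diagonal part of the true-score variance is the same as above.
True-score variance = [16.6²·0.83 + 15.9²·0.59 + 16.9²·0.89] + 372.22 = 632.066 + 372.22 = 1004.29.
Reliability = 1004.29 / 1186.2 = 0.847.

0.847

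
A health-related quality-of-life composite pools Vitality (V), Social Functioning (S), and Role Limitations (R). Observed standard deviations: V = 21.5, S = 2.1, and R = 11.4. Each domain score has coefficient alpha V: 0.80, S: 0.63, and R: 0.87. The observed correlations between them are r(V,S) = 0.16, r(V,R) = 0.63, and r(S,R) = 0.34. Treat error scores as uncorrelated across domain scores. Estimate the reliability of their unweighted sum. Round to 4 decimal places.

0.8815

Var(V+S+R) = 21.5² + 2.1² + 11.4² + 2·[21.5·2.1·0.16 + 21.5·11.4·0.63 + 2.1·11.4·0.34] = 596.62 + 339.553 = 936.173.
Under uncorrelated errors the observed covariances equal the true-score covariances, so only the own-variance terms attenuate.
True-score variance = [21.5²·0.80 + 2.1²·0.63 + 11.4²·0.87] + 339.553 = 485.644 + 339.553 = 825.197.
Reliability = 825.197 / 936.173 = 0.8815.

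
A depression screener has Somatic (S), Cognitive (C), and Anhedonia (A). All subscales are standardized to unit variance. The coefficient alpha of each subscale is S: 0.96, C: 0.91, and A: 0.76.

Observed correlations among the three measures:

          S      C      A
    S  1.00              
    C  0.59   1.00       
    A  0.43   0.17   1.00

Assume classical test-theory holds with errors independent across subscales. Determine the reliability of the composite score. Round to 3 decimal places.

Var(S+C+A) = 3 + 2·[0.59 + 0.43 + 0.17] = 3 + 2.38 = 5.38.
Under uncorrelated errors the observed covariances equal the true-score covariances, so only the own-variance terms attenuate.
True-score variance = [0.96 + 0.91 + 0.76] + 2.38 = 2.63 + 2.38 = 5.01.
Reliability = 5.01 / 5.38 = 0.931.

0.931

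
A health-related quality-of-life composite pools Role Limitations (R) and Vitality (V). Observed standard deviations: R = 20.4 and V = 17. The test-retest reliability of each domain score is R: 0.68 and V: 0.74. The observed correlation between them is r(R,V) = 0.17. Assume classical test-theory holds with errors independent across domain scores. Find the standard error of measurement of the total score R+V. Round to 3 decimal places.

14.433

Var(total) = 705.16 + 117.912 = 823.072.
True-score variance = 496.849 + 117.912 = 614.761, so reliability = 0.7469.
Error variance = 823.072 − 614.761 = 208.311; SEM = √208.311 = 14.433.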